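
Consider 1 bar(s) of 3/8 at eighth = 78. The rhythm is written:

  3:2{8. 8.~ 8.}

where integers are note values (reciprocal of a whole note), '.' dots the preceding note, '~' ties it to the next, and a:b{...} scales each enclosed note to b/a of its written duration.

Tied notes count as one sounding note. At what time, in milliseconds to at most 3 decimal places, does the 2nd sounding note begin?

note 2 onset = 1b = 769.231ms

1. 0.0ms @ 0 + 769.231ms (1)
2. 769.231ms @ 1 + 1538.462ms (2)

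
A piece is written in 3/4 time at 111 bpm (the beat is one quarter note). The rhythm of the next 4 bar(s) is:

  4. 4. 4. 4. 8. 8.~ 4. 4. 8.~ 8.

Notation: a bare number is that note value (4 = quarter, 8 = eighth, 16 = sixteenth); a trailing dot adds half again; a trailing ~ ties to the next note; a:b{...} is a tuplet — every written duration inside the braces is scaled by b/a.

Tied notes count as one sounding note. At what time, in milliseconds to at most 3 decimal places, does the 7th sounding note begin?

1. 0.0ms @ 0 + 810.811ms (3/2)
2. 810.811ms @ 3/2 + 810.811ms (3/2)
3. 1621.622ms @ 3 + 810.811ms (3/2)
4. 2432.432ms @ 9/2 + 810.811ms (3/2)
5. 3243.243ms @ 6 + 405.405ms (3/4)
6. 3648.649ms @ 27/4 + 1216.216ms (9/4)
7. 4864.865ms @ 9 + 810.811ms (3/2)
8. 5675.676ms @ 21/2 + 810.811ms (3/2)

note 7 onset = 9b = 4864.865ms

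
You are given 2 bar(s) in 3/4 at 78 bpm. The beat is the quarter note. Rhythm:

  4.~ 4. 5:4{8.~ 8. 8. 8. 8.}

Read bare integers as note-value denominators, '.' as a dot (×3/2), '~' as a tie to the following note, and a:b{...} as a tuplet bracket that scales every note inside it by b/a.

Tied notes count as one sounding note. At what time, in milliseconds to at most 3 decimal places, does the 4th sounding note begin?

1. 0.0ms @ 0 + 2307.692ms (3)
2. 2307.692ms @ 3 + 923.077ms (6/5)
3. 3230.769ms @ 21/5 + 461.538ms (3/5)
4. 3692.308ms @ 24/5 + 461.538ms (3/5)
5. 4153.846ms @ 27/5 + 461.538ms (3/5)

note 4 onset = 24/5b = 3692.308ms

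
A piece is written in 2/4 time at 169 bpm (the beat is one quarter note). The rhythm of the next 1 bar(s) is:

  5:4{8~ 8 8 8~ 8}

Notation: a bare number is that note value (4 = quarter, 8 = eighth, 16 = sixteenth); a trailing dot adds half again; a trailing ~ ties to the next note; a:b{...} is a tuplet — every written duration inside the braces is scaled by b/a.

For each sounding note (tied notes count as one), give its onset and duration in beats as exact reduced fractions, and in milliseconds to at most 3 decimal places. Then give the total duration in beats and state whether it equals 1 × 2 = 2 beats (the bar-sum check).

1) 0.0ms=0b +284.024ms=4/5b
2) 284.024ms=4/5b +142.012ms=2/5b
3) 426.036ms=6/5b +284.024ms=4/5b
Σ=2b of 2 (169bpm 2/4) — PASS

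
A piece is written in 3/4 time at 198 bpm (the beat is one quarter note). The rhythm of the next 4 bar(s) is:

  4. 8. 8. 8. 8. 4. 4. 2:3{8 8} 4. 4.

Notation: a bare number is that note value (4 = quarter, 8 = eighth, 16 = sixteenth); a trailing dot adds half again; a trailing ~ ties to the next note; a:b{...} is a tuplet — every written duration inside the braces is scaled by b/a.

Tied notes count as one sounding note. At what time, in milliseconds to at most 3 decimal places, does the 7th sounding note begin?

1. 0.0ms @ 0 + 454.545ms (3/2)
2. 454.545ms @ 3/2 + 227.273ms (3/4)
3. 681.818ms @ 9/4 + 227.273ms (3/4)
4. 909.091ms @ 3 + 227.273ms (3/4)
5. 1136.364ms @ 15/4 + 227.273ms (3/4)
6. 1363.636ms @ 9/2 + 454.545ms (3/2)
7. 1818.182ms @ 6 + 454.545ms (3/2)
8. 2272.727ms @ 15/2 + 227.273ms (3/4)
9. 2500.0ms @ 33/4 + 227.273ms (3/4)
10. 2727.273ms @ 9 + 454.545ms (3/2)
11. 3181.818ms @ 21/2 + 454.545ms (3/2)

note 7 onset = 6b = 1818.182ms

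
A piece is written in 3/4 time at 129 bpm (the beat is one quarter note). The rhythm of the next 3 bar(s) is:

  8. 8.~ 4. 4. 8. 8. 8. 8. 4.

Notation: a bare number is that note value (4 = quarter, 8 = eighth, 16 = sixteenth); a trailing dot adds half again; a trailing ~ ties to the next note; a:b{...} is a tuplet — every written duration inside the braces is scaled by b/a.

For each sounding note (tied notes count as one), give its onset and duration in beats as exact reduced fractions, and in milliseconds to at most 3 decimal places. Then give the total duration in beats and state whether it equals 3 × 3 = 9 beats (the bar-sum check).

1) 0.0ms=0b +348.837ms=3/4b
2) 348.837ms=3/4b +1046.512ms=9/4b
3) 1395.349ms=3b +697.674ms=3/2b
4) 2093.023ms=9/2b +348.837ms=3/4b
5) 2441.86ms=21/4b +348.837ms=3/4b
6) 2790.698ms=6b +348.837ms=3/4b
7) 3139.535ms=27/4b +348.837ms=3/4b
8) 3488.372ms=15/2b +697.674ms=3/2b
Σ=9b of 9 (129bpm 3/4) — PASS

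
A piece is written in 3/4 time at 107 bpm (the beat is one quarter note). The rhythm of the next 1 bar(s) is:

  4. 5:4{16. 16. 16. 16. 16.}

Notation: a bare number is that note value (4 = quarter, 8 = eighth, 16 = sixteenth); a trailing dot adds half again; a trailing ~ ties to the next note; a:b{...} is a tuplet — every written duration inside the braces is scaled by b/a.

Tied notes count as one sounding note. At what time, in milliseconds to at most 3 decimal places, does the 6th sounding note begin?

1. 0.0ms @ 0 + 841.121ms (3/2)
2. 841.121ms @ 3/2 + 168.224ms (3/10)
3. 1009.346ms @ 9/5 + 168.224ms (3/10)
4. 1177.57ms @ 21/10 + 168.224ms (3/10)
5. 1345.794ms @ 12/5 + 168.224ms (3/10)
6. 1514.019ms @ 27/10 + 168.224ms (3/10)

note 6 onset = 27/10b = 1514.019ms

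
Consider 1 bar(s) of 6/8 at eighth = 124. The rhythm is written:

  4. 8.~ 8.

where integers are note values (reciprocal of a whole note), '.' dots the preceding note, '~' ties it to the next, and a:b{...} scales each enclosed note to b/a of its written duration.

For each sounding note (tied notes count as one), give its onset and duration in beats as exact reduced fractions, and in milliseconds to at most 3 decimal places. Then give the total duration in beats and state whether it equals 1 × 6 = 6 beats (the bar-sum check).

1) 0.0ms=0b +1451.613ms=3b
2) 1451.613ms=3b +1451.613ms=3b
Σ=6b of 6 (124bpm 6/8) — PASS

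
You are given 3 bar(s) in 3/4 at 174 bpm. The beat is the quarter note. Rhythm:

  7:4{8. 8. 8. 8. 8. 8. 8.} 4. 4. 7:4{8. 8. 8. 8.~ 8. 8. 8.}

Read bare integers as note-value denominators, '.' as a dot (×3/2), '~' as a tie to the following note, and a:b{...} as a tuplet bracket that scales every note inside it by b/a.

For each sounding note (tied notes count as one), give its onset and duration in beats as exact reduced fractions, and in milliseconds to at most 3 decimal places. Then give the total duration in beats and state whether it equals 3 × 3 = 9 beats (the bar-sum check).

1) 0.0ms=0b +147.783ms=3/7b
2) 147.783ms=3/7b +147.783ms=3/7b
3) 295.567ms=6/7b +147.783ms=3/7b
4) 443.35ms=9/7b +147.783ms=3/7b
5) 591.133ms=12/7b +147.783ms=3/7b
6) 738.916ms=15/7b +147.783ms=3/7b
7) 886.7ms=18/7b +147.783ms=3/7b
8) 1034.483ms=3b +517.241ms=3/2b
9) 1551.724ms=9/2b +517.241ms=3/2b
10) 2068.966ms=6b +147.783ms=3/7b
11) 2216.749ms=45/7b +147.783ms=3/7b
12) 2364.532ms=48/7b +147.783ms=3/7b
13) 2512.315ms=51/7b +295.567ms=6/7b
14) 2807.882ms=57/7b +147.783ms=3/7b
15) 2955.665ms=60/7b +147.783ms=3/7b
Σ=9b of 9 (174bpm 3/4) — PASS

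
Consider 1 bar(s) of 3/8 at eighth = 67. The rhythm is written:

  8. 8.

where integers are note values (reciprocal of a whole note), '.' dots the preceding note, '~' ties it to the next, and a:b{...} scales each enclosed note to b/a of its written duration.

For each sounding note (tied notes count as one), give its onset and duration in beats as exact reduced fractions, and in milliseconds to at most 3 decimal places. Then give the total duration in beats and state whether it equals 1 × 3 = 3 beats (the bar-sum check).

1) 0.0ms=0b +1343.284ms=3/2b
2) 1343.284ms=3/2b +1343.284ms=3/2b
Σ=3b of 3 (67bpm 3/8) — PASS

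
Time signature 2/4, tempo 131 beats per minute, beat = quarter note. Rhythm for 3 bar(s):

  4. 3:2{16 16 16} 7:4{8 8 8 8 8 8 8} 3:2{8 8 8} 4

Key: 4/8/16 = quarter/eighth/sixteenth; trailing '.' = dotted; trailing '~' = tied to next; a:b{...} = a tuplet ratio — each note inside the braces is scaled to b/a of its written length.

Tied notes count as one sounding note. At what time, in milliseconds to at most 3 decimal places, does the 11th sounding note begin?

1. 0.0ms @ 0 + 687.023ms (3/2)
2. 687.023ms @ 3/2 + 76.336ms (1/6)
3. 763.359ms @ 5/3 + 76.336ms (1/6)
4. 839.695ms @ 11/6 + 76.336ms (1/6)
5. 916.031ms @ 2 + 130.862ms (2/7)
6. 1046.892ms @ 16/7 + 130.862ms (2/7)
7. 1177.754ms @ 18/7 + 130.862ms (2/7)
8. 1308.615ms @ 20/7 + 130.862ms (2/7)
9. 1439.477ms @ 22/7 + 130.862ms (2/7)
10. 1570.338ms @ 24/7 + 130.862ms (2/7)
11. 1701.2ms @ 26/7 + 130.862ms (2/7)
12. 1832.061ms @ 4 + 152.672ms (1/3)
13. 1984.733ms @ 13/3 + 152.672ms (1/3)
14. 2137.405ms @ 14/3 + 152.672ms (1/3)
15. 2290.076ms @ 5 + 458.015ms (1)

note 11 onset = 26/7b = 1701.2ms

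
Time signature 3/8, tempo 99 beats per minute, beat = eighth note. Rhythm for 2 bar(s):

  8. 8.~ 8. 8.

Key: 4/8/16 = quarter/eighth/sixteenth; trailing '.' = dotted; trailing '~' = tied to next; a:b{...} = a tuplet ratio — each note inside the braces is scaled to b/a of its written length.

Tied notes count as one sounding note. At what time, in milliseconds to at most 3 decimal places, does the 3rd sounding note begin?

note 3 onset = 9/2b = 2727.273ms

1. 0.0ms @ 0 + 909.091ms (3/2)
2. 909.091ms @ 3/2 + 1818.182ms (3)
3. 2727.273ms @ 9/2 + 909.091ms (3/2)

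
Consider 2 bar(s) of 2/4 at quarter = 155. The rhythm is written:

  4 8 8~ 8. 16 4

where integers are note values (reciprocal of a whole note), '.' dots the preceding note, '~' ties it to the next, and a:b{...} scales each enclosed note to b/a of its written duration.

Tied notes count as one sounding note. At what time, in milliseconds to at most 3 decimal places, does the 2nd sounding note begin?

note 2 onset = 1b = 387.097ms

1. 0.0ms @ 0 + 387.097ms (1)
2. 387.097ms @ 1 + 193.548ms (1/2)
3. 580.645ms @ 3/2 + 483.871ms (5/4)
4. 1064.516ms @ 11/4 + 96.774ms (1/4)
5. 1161.29ms @ 3 + 387.097ms (1)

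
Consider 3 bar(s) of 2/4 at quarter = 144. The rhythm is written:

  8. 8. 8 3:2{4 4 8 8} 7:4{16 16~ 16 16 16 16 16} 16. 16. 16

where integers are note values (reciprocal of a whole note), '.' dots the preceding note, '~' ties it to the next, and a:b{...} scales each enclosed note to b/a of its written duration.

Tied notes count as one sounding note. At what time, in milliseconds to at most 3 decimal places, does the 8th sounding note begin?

1. 0.0ms @ 0 + 312.5ms (3/4)
2. 312.5ms @ 3/4 + 312.5ms (3/4)
3. 625.0ms @ 3/2 + 208.333ms (1/2)
4. 833.333ms @ 2 + 277.778ms (2/3)
5. 1111.111ms @ 8/3 + 277.778ms (2/3)
6. 1388.889ms @ 10/3 + 138.889ms (1/3)
7. 1527.778ms @ 11/3 + 138.889ms (1/3)
8. 1666.667ms @ 4 + 59.524ms (1/7)
9. 1726.19ms @ 29/7 + 119.048ms (2/7)
10. 1845.238ms @ 31/7 + 59.524ms (1/7)
11. 1904.762ms @ 32/7 + 59.524ms (1/7)
12. 1964.286ms @ 33/7 + 59.524ms (1/7)
13. 2023.81ms @ 34/7 + 59.524ms (1/7)
14. 2083.333ms @ 5 + 156.25ms (3/8)
15. 2239.583ms @ 43/8 + 156.25ms (3/8)
16. 2395.833ms @ 23/4 + 104.167ms (1/4)

note 8 onset = 4b = 1666.667ms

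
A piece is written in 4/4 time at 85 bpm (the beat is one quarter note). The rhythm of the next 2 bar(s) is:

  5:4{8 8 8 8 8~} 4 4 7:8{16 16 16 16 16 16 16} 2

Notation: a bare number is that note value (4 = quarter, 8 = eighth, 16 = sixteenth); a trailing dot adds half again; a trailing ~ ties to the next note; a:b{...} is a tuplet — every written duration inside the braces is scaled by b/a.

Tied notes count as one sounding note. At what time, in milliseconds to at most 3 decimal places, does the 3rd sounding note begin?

1. 0.0ms @ 0 + 282.353ms (2/5)
2. 282.353ms @ 2/5 + 282.353ms (2/5)
3. 564.706ms @ 4/5 + 282.353ms (2/5)
4. 847.059ms @ 6/5 + 282.353ms (2/5)
5. 1129.412ms @ 8/5 + 988.235ms (7/5)
6. 2117.647ms @ 3 + 705.882ms (1)
7. 2823.529ms @ 4 + 201.681ms (2/7)
8. 3025.21ms @ 30/7 + 201.681ms (2/7)
9. 3226.891ms @ 32/7 + 201.681ms (2/7)
10. 3428.571ms @ 34/7 + 201.681ms (2/7)
11. 3630.252ms @ 36/7 + 201.681ms (2/7)
12. 3831.933ms @ 38/7 + 201.681ms (2/7)
13. 4033.613ms @ 40/7 + 201.681ms (2/7)
14. 4235.294ms @ 6 + 1411.765ms (2)

note 3 onset = 4/5b = 564.706ms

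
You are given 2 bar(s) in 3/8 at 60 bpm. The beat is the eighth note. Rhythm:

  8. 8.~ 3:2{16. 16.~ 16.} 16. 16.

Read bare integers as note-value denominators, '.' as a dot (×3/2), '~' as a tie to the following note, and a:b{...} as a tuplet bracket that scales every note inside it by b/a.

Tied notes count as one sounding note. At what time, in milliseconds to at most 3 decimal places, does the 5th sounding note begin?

note 5 onset = 21/4b = 5250.0ms

1. 0.0ms @ 0 + 1500.0ms (3/2)
2. 1500.0ms @ 3/2 + 2000.0ms (2)
3. 3500.0ms @ 7/2 + 1000.0ms (1)
4. 4500.0ms @ 9/2 + 750.0ms (3/4)
5. 5250.0ms @ 21/4 + 750.0ms (3/4)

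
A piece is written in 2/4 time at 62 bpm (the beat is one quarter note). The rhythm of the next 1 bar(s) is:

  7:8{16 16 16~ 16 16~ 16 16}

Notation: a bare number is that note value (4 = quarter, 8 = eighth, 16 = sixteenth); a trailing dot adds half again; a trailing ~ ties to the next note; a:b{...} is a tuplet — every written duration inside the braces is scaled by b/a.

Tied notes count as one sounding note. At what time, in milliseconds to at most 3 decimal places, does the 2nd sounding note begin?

1. 0.0ms @ 0 + 276.498ms (2/7)
2. 276.498ms @ 2/7 + 276.498ms (2/7)
3. 552.995ms @ 4/7 + 552.995ms (4/7)
4. 1105.991ms @ 8/7 + 552.995ms (4/7)
5. 1658.986ms @ 12/7 + 276.498ms (2/7)

note 2 onset = 2/7b = 276.498ms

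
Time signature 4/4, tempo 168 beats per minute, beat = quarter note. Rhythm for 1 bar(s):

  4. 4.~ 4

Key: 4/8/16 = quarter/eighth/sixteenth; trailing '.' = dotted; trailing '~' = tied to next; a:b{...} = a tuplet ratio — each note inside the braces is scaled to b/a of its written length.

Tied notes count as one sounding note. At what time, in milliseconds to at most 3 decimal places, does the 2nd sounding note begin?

1. 0.0ms @ 0 + 535.714ms (3/2)
2. 535.714ms @ 3/2 + 892.857ms (5/2)

note 2 onset = 3/2b = 535.714ms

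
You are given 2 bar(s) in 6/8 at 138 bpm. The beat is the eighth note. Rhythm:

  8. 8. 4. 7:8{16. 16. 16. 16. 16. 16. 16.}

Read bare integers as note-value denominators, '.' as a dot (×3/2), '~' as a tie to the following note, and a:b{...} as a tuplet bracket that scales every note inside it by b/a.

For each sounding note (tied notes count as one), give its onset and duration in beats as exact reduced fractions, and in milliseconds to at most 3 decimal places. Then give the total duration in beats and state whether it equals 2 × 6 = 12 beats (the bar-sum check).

1) 0.0ms=0b +652.174ms=3/2b
2) 652.174ms=3/2b +652.174ms=3/2b
3) 1304.348ms=3b +1304.348ms=3b
4) 2608.696ms=6b +372.671ms=6/7b
5) 2981.366ms=48/7b +372.671ms=6/7b
6) 3354.037ms=54/7b +372.671ms=6/7b
7) 3726.708ms=60/7b +372.671ms=6/7b
8) 4099.379ms=66/7b +372.671ms=6/7b
9) 4472.05ms=72/7b +372.671ms=6/7b
10) 4844.72ms=78/7b +372.671ms=6/7b
Σ=12b of 12 (138bpm 6/8) — PASS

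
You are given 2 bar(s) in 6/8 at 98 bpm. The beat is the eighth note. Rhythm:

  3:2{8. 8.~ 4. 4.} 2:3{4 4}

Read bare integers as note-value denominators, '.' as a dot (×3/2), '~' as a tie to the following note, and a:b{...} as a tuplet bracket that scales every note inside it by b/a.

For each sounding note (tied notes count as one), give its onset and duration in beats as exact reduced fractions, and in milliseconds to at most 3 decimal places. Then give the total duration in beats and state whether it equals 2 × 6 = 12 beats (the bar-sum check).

1) 0.0ms=0b +612.245ms=1b
2) 612.245ms=1b +1836.735ms=3b
3) 2448.98ms=4b +1224.49ms=2b
4) 3673.469ms=6b +1836.735ms=3b
5) 5510.204ms=9b +1836.735ms=3b
Σ=12b of 12 (98bpm 6/8) — PASS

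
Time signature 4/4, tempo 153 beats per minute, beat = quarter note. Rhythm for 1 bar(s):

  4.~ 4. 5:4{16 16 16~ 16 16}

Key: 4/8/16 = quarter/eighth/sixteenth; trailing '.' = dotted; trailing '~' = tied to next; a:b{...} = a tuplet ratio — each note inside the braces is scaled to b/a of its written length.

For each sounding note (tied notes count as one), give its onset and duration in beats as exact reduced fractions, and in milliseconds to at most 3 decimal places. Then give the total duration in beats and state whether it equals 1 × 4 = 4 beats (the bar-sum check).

1) 0.0ms=0b +1176.471ms=3b
2) 1176.471ms=3b +78.431ms=1/5b
3) 1254.902ms=16/5b +78.431ms=1/5b
4) 1333.333ms=17/5b +156.863ms=2/5b
5) 1490.196ms=19/5b +78.431ms=1/5b
Σ=4b of 4 (153bpm 4/4) — PASS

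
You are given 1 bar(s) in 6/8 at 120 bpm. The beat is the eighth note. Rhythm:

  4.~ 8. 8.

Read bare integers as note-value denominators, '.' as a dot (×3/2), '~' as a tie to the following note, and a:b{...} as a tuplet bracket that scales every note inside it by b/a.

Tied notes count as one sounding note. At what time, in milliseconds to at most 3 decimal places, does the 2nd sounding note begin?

note 2 onset = 9/2b = 2250.0ms

1. 0.0ms @ 0 + 2250.0ms (9/2)
2. 2250.0ms @ 9/2 + 750.0ms (3/2)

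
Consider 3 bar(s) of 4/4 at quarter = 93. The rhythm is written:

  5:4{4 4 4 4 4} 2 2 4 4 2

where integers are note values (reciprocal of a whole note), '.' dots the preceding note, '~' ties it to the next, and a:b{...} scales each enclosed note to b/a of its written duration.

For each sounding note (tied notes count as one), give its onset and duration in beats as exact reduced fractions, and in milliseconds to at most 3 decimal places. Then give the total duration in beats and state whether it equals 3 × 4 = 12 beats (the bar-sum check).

1) 0.0ms=0b +516.129ms=4/5b
2) 516.129ms=4/5b +516.129ms=4/5b
3) 1032.258ms=8/5b +516.129ms=4/5b
4) 1548.387ms=12/5b +516.129ms=4/5b
5) 2064.516ms=16/5b +516.129ms=4/5b
6) 2580.645ms=4b +1290.323ms=2b
7) 3870.968ms=6b +1290.323ms=2b
8) 5161.29ms=8b +645.161ms=1b
9) 5806.452ms=9b +645.161ms=1b
10) 6451.613ms=10b +1290.323ms=2b
Σ=12b of 12 (93bpm 4/4) — PASS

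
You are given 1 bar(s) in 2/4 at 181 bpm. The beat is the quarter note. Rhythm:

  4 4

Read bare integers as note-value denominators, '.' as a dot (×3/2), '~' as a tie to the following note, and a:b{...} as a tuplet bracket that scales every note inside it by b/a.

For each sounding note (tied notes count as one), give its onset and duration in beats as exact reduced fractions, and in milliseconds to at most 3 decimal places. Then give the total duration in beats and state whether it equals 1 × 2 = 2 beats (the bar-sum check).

1) 0.0ms=0b +331.492ms=1b
2) 331.492ms=1b +331.492ms=1b
Σ=2b of 2 (181bpm 2/4) — PASS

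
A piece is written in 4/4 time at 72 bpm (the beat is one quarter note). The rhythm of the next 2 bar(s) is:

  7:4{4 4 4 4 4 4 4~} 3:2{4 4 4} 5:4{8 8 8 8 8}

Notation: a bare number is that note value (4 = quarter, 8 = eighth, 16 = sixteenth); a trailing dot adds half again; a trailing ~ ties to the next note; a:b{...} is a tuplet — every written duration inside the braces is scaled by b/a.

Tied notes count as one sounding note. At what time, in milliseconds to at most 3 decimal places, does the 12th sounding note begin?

note 12 onset = 34/5b = 5666.667ms

1. 0.0ms @ 0 + 476.19ms (4/7)
2. 476.19ms @ 4/7 + 476.19ms (4/7)
3. 952.381ms @ 8/7 + 476.19ms (4/7)
4. 1428.571ms @ 12/7 + 476.19ms (4/7)
5. 1904.762ms @ 16/7 + 476.19ms (4/7)
6. 2380.952ms @ 20/7 + 476.19ms (4/7)
7. 2857.143ms @ 24/7 + 1031.746ms (26/21)
8. 3888.889ms @ 14/3 + 555.556ms (2/3)
9. 4444.444ms @ 16/3 + 555.556ms (2/3)
10. 5000.0ms @ 6 + 333.333ms (2/5)
11. 5333.333ms @ 32/5 + 333.333ms (2/5)
12. 5666.667ms @ 34/5 + 333.333ms (2/5)
13. 6000.0ms @ 36/5 + 333.333ms (2/5)
14. 6333.333ms @ 38/5 + 333.333ms (2/5)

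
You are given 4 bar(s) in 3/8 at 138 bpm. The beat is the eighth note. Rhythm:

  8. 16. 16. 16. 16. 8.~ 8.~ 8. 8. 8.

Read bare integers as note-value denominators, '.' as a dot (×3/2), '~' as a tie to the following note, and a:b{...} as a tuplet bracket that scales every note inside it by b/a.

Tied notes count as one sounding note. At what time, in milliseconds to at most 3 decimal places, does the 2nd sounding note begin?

1. 0.0ms @ 0 + 652.174ms (3/2)
2. 652.174ms @ 3/2 + 326.087ms (3/4)
3. 978.261ms @ 9/4 + 326.087ms (3/4)
4. 1304.348ms @ 3 + 326.087ms (3/4)
5. 1630.435ms @ 15/4 + 326.087ms (3/4)
6. 1956.522ms @ 9/2 + 1956.522ms (9/2)
7. 3913.043ms @ 9 + 652.174ms (3/2)
8. 4565.217ms @ 21/2 + 652.174ms (3/2)

note 2 onset = 3/2b = 652.174ms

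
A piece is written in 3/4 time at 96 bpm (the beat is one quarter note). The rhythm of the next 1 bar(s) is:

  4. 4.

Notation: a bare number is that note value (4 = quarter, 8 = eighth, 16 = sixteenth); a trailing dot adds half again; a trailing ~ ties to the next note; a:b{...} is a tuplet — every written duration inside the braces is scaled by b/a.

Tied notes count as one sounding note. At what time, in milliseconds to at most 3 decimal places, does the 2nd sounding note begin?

1. 0.0ms @ 0 + 937.5ms (3/2)
2. 937.5ms @ 3/2 + 937.5ms (3/2)

note 2 onset = 3/2b = 937.5ms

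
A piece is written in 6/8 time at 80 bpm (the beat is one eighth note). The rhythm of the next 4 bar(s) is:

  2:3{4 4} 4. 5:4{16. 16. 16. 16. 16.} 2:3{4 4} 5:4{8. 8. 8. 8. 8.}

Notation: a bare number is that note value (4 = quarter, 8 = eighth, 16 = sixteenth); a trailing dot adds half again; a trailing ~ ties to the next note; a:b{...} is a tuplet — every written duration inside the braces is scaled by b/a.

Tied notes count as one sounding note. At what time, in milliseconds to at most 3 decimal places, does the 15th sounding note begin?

1. 0.0ms @ 0 + 2250.0ms (3)
2. 2250.0ms @ 3 + 2250.0ms (3)
3. 4500.0ms @ 6 + 2250.0ms (3)
4. 6750.0ms @ 9 + 450.0ms (3/5)
5. 7200.0ms @ 48/5 + 450.0ms (3/5)
6. 7650.0ms @ 51/5 + 450.0ms (3/5)
7. 8100.0ms @ 54/5 + 450.0ms (3/5)
8. 8550.0ms @ 57/5 + 450.0ms (3/5)
9. 9000.0ms @ 12 + 2250.0ms (3)
10. 11250.0ms @ 15 + 2250.0ms (3)
11. 13500.0ms @ 18 + 900.0ms (6/5)
12. 14400.0ms @ 96/5 + 900.0ms (6/5)
13. 15300.0ms @ 102/5 + 900.0ms (6/5)
14. 16200.0ms @ 108/5 + 900.0ms (6/5)
15. 17100.0ms @ 114/5 + 900.0ms (6/5)

note 15 onset = 114/5b = 17100.0ms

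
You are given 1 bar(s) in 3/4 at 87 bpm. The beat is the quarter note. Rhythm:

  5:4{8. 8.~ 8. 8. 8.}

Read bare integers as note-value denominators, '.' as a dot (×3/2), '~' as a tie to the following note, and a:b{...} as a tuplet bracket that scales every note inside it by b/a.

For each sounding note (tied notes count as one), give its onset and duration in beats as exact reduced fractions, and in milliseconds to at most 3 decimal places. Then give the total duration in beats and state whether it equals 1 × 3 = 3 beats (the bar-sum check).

1) 0.0ms=0b +413.793ms=3/5b
2) 413.793ms=3/5b +827.586ms=6/5b
3) 1241.379ms=9/5b +413.793ms=3/5b
4) 1655.172ms=12/5b +413.793ms=3/5b
Σ=3b of 3 (87bpm 3/4) — PASS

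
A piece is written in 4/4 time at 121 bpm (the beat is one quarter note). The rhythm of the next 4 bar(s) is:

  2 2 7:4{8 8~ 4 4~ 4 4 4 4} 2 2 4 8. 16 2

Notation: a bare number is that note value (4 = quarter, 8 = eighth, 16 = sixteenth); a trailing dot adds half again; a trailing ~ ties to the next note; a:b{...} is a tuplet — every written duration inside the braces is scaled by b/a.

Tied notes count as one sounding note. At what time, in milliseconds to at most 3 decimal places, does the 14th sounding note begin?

1. 0.0ms @ 0 + 991.736ms (2)
2. 991.736ms @ 2 + 991.736ms (2)
3. 1983.471ms @ 4 + 141.677ms (2/7)
4. 2125.148ms @ 30/7 + 425.03ms (6/7)
5. 2550.177ms @ 36/7 + 566.706ms (8/7)
6. 3116.883ms @ 44/7 + 283.353ms (4/7)
7. 3400.236ms @ 48/7 + 283.353ms (4/7)
8. 3683.589ms @ 52/7 + 283.353ms (4/7)
9. 3966.942ms @ 8 + 991.736ms (2)
10. 4958.678ms @ 10 + 991.736ms (2)
11. 5950.413ms @ 12 + 495.868ms (1)
12. 6446.281ms @ 13 + 371.901ms (3/4)
13. 6818.182ms @ 55/4 + 123.967ms (1/4)
14. 6942.149ms @ 14 + 991.736ms (2)

note 14 onset = 14b = 6942.149ms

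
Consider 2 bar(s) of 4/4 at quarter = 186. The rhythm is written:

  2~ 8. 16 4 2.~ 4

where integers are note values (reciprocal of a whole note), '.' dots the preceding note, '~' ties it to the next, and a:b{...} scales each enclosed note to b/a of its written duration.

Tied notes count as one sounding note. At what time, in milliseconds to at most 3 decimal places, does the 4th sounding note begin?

1. 0.0ms @ 0 + 887.097ms (11/4)
2. 887.097ms @ 11/4 + 80.645ms (1/4)
3. 967.742ms @ 3 + 322.581ms (1)
4. 1290.323ms @ 4 + 1290.323ms (4)

note 4 onset = 4b = 1290.323ms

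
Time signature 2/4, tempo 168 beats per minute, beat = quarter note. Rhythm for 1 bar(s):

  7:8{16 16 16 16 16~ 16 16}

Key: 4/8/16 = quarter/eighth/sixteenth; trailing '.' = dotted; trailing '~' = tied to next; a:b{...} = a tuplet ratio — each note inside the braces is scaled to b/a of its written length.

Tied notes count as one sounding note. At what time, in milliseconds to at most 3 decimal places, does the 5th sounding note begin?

note 5 onset = 8/7b = 408.163ms

1. 0.0ms @ 0 + 102.041ms (2/7)
2. 102.041ms @ 2/7 + 102.041ms (2/7)
3. 204.082ms @ 4/7 + 102.041ms (2/7)
4. 306.122ms @ 6/7 + 102.041ms (2/7)
5. 408.163ms @ 8/7 + 204.082ms (4/7)
6. 612.245ms @ 12/7 + 102.041ms (2/7)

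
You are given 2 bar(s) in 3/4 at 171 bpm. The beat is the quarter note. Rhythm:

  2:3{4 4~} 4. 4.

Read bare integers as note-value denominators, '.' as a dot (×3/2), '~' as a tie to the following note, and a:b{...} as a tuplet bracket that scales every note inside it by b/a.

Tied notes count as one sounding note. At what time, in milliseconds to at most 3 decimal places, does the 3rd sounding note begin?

1. 0.0ms @ 0 + 526.316ms (3/2)
2. 526.316ms @ 3/2 + 1052.632ms (3)
3. 1578.947ms @ 9/2 + 526.316ms (3/2)

note 3 onset = 9/2b = 1578.947ms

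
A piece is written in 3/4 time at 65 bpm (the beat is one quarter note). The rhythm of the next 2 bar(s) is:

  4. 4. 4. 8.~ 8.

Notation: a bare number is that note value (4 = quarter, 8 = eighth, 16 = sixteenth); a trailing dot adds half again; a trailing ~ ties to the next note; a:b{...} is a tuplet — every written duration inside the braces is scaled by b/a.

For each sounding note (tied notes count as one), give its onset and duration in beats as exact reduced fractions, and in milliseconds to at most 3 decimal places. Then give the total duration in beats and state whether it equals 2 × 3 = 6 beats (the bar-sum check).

1) 0.0ms=0b +1384.615ms=3/2b
2) 1384.615ms=3/2b +1384.615ms=3/2b
3) 2769.231ms=3b +1384.615ms=3/2b
4) 4153.846ms=9/2b +1384.615ms=3/2b
Σ=6b of 6 (65bpm 3/4) — PASS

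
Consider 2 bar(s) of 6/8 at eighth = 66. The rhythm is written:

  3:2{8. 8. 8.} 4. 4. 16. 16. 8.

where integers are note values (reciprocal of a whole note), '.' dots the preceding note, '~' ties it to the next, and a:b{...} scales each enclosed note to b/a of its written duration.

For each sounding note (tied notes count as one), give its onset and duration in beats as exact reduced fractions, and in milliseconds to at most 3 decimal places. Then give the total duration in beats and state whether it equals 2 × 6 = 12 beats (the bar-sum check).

1) 0.0ms=0b +909.091ms=1b
2) 909.091ms=1b +909.091ms=1b
3) 1818.182ms=2b +909.091ms=1b
4) 2727.273ms=3b +2727.273ms=3b
5) 5454.545ms=6b +2727.273ms=3b
6) 8181.818ms=9b +681.818ms=3/4b
7) 8863.636ms=39/4b +681.818ms=3/4b
8) 9545.455ms=21/2b +1363.636ms=3/2b
Σ=12b of 12 (66bpm 6/8) — PASS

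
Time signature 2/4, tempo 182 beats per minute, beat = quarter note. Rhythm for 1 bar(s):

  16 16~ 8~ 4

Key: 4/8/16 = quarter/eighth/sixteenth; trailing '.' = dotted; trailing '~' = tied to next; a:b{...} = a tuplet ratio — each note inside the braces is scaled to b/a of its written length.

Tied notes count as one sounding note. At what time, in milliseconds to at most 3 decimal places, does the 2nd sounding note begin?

1. 0.0ms @ 0 + 82.418ms (1/4)
2. 82.418ms @ 1/4 + 576.923ms (7/4)

note 2 onset = 1/4b = 82.418ms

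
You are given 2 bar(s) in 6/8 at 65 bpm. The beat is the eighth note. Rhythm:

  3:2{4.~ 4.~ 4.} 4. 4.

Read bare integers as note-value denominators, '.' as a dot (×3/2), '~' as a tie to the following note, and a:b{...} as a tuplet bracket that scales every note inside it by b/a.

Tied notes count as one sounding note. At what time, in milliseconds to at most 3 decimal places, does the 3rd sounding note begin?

note 3 onset = 9b = 8307.692ms

1. 0.0ms @ 0 + 5538.462ms (6)
2. 5538.462ms @ 6 + 2769.231ms (3)
3. 8307.692ms @ 9 + 2769.231ms (3)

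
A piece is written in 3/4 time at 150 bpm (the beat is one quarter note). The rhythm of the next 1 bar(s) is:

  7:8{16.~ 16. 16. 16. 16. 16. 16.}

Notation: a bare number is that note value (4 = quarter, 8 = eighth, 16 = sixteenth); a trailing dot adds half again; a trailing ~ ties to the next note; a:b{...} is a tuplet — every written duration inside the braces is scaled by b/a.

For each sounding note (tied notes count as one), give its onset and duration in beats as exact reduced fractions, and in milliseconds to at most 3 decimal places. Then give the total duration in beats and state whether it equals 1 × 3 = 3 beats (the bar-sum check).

1) 0.0ms=0b +342.857ms=6/7b
2) 342.857ms=6/7b +171.429ms=3/7b
3) 514.286ms=9/7b +171.429ms=3/7b
4) 685.714ms=12/7b +171.429ms=3/7b
5) 857.143ms=15/7b +171.429ms=3/7b
6) 1028.571ms=18/7b +171.429ms=3/7b
Σ=3b of 3 (150bpm 3/4) — PASS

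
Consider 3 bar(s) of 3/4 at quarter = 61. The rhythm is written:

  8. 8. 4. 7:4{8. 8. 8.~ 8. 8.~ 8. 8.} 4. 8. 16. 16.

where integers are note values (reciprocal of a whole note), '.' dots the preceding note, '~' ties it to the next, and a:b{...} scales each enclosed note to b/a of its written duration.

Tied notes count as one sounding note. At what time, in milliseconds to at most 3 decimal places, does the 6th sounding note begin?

1. 0.0ms @ 0 + 737.705ms (3/4)
2. 737.705ms @ 3/4 + 737.705ms (3/4)
3. 1475.41ms @ 3/2 + 1475.41ms (3/2)
4. 2950.82ms @ 3 + 421.546ms (3/7)
5. 3372.365ms @ 24/7 + 421.546ms (3/7)
6. 3793.911ms @ 27/7 + 843.091ms (6/7)
7. 4637.002ms @ 33/7 + 843.091ms (6/7)
8. 5480.094ms @ 39/7 + 421.546ms (3/7)
9. 5901.639ms @ 6 + 1475.41ms (3/2)
10. 7377.049ms @ 15/2 + 737.705ms (3/4)
11. 8114.754ms @ 33/4 + 368.852ms (3/8)
12. 8483.607ms @ 69/8 + 368.852ms (3/8)

note 6 onset = 27/7b = 3793.911ms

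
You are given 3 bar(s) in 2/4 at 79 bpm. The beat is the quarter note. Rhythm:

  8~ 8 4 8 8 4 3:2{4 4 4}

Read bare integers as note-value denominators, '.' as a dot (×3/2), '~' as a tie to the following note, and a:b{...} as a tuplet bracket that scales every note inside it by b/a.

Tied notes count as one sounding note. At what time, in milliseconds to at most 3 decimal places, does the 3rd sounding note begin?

1. 0.0ms @ 0 + 759.494ms (1)
2. 759.494ms @ 1 + 759.494ms (1)
3. 1518.987ms @ 2 + 379.747ms (1/2)
4. 1898.734ms @ 5/2 + 379.747ms (1/2)
5. 2278.481ms @ 3 + 759.494ms (1)
6. 3037.975ms @ 4 + 506.329ms (2/3)
7. 3544.304ms @ 14/3 + 506.329ms (2/3)
8. 4050.633ms @ 16/3 + 506.329ms (2/3)

note 3 onset = 2b = 1518.987ms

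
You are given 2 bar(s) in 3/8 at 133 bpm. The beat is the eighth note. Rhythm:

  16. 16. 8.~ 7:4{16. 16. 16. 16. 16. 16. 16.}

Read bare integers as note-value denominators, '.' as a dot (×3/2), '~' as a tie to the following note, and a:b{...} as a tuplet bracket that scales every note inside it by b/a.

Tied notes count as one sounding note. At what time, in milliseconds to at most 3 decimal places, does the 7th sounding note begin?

note 7 onset = 33/7b = 2126.745ms

1. 0.0ms @ 0 + 338.346ms (3/4)
2. 338.346ms @ 3/4 + 338.346ms (3/4)
3. 676.692ms @ 3/2 + 870.032ms (27/14)
4. 1546.724ms @ 24/7 + 193.34ms (3/7)
5. 1740.064ms @ 27/7 + 193.34ms (3/7)
6. 1933.405ms @ 30/7 + 193.34ms (3/7)
7. 2126.745ms @ 33/7 + 193.34ms (3/7)
8. 2320.086ms @ 36/7 + 193.34ms (3/7)
9. 2513.426ms @ 39/7 + 193.34ms (3/7)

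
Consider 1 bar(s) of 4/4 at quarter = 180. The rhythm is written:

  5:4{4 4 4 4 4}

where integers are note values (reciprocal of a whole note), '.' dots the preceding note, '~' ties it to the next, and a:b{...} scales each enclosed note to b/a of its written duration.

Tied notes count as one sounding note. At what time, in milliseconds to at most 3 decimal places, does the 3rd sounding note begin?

note 3 onset = 8/5b = 533.333ms

1. 0.0ms @ 0 + 266.667ms (4/5)
2. 266.667ms @ 4/5 + 266.667ms (4/5)
3. 533.333ms @ 8/5 + 266.667ms (4/5)
4. 800.0ms @ 12/5 + 266.667ms (4/5)
5. 1066.667ms @ 16/5 + 266.667ms (4/5)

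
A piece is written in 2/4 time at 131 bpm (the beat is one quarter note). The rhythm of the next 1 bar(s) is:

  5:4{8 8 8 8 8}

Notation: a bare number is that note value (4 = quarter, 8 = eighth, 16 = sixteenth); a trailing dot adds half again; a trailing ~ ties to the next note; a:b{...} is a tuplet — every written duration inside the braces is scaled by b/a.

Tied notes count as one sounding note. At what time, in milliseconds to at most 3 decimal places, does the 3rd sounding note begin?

note 3 onset = 4/5b = 366.412ms

1. 0.0ms @ 0 + 183.206ms (2/5)
2. 183.206ms @ 2/5 + 183.206ms (2/5)
3. 366.412ms @ 4/5 + 183.206ms (2/5)
4. 549.618ms @ 6/5 + 183.206ms (2/5)
5. 732.824ms @ 8/5 + 183.206ms (2/5)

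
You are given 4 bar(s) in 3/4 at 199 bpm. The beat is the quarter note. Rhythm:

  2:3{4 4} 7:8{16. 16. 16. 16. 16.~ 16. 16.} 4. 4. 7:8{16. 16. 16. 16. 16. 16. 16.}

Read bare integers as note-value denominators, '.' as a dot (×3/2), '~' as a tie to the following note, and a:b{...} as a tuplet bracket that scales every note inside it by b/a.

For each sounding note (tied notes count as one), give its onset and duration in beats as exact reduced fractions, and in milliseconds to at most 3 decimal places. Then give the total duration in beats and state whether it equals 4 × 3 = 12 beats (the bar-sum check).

1) 0.0ms=0b +452.261ms=3/2b
2) 452.261ms=3/2b +452.261ms=3/2b
3) 904.523ms=3b +129.218ms=3/7b
4) 1033.74ms=24/7b +129.218ms=3/7b
5) 1162.958ms=27/7b +129.218ms=3/7b
6) 1292.175ms=30/7b +129.218ms=3/7b
7) 1421.393ms=33/7b +258.435ms=6/7b
8) 1679.828ms=39/7b +129.218ms=3/7b
9) 1809.045ms=6b +452.261ms=3/2b
10) 2261.307ms=15/2b +452.261ms=3/2b
11) 2713.568ms=9b +129.218ms=3/7b
12) 2842.785ms=66/7b +129.218ms=3/7b
13) 2972.003ms=69/7b +129.218ms=3/7b
14) 3101.22ms=72/7b +129.218ms=3/7b
15) 3230.438ms=75/7b +129.218ms=3/7b
16) 3359.655ms=78/7b +129.218ms=3/7b
17) 3488.873ms=81/7b +129.218ms=3/7b
Σ=12b of 12 (199bpm 3/4) — PASS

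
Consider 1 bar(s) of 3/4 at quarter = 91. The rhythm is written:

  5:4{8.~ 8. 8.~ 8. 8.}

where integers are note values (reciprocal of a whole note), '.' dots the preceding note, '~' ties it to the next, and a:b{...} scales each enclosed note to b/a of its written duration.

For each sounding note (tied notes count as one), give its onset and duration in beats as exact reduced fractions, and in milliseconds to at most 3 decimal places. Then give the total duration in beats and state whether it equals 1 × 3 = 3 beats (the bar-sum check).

1) 0.0ms=0b +791.209ms=6/5b
2) 791.209ms=6/5b +791.209ms=6/5b
3) 1582.418ms=12/5b +395.604ms=3/5b
Σ=3b of 3 (91bpm 3/4) — PASS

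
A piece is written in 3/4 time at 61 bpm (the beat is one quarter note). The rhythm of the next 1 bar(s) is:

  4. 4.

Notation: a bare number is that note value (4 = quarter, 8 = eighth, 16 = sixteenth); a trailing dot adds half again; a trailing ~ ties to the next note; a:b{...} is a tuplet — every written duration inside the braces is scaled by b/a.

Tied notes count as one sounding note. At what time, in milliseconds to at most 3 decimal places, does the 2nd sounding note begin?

note 2 onset = 3/2b = 1475.41ms

1. 0.0ms @ 0 + 1475.41ms (3/2)
2. 1475.41ms @ 3/2 + 1475.41ms (3/2)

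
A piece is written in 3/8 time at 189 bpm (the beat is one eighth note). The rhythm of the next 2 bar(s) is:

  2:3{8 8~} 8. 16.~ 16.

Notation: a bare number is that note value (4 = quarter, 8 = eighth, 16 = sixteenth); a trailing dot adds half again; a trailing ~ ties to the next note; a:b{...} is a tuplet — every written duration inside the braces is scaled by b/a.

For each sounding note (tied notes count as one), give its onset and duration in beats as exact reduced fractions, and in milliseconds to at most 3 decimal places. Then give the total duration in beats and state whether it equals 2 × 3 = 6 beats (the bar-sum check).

1) 0.0ms=0b +476.19ms=3/2b
2) 476.19ms=3/2b +952.381ms=3b
3) 1428.571ms=9/2b +476.19ms=3/2b
Σ=6b of 6 (189bpm 3/8) — PASS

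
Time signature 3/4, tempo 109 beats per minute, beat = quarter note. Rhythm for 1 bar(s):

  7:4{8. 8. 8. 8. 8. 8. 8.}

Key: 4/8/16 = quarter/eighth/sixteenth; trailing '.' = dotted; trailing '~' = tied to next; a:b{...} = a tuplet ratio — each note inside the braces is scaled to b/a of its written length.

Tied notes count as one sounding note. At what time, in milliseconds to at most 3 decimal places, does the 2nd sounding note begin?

note 2 onset = 3/7b = 235.911ms

1. 0.0ms @ 0 + 235.911ms (3/7)
2. 235.911ms @ 3/7 + 235.911ms (3/7)
3. 471.822ms @ 6/7 + 235.911ms (3/7)
4. 707.733ms @ 9/7 + 235.911ms (3/7)
5. 943.644ms @ 12/7 + 235.911ms (3/7)
6. 1179.554ms @ 15/7 + 235.911ms (3/7)
7. 1415.465ms @ 18/7 + 235.911ms (3/7)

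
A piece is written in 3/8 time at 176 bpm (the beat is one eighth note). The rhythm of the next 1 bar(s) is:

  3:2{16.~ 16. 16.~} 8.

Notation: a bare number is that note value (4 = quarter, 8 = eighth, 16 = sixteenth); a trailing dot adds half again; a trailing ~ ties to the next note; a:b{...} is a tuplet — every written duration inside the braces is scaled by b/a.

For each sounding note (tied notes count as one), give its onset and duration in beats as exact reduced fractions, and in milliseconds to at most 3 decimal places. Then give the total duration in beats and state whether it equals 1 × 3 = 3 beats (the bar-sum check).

1) 0.0ms=0b +340.909ms=1b
2) 340.909ms=1b +681.818ms=2b
Σ=3b of 3 (176bpm 3/8) — PASS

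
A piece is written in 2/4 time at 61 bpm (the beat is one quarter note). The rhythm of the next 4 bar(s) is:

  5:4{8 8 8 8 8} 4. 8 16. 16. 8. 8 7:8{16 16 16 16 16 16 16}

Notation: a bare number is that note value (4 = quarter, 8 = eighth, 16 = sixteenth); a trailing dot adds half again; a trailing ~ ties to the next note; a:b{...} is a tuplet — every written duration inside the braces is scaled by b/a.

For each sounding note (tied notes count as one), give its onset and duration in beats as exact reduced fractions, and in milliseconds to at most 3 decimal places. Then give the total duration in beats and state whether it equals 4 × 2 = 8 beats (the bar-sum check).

1) 0.0ms=0b +393.443ms=2/5b
2) 393.443ms=2/5b +393.443ms=2/5b
3) 786.885ms=4/5b +393.443ms=2/5b
4) 1180.328ms=6/5b +393.443ms=2/5b
5) 1573.77ms=8/5b +393.443ms=2/5b
6) 1967.213ms=2b +1475.41ms=3/2b
7) 3442.623ms=7/2b +491.803ms=1/2b
8) 3934.426ms=4b +368.852ms=3/8b
9) 4303.279ms=35/8b +368.852ms=3/8b
10) 4672.131ms=19/4b +737.705ms=3/4b
11) 5409.836ms=11/2b +491.803ms=1/2b
12) 5901.639ms=6b +281.03ms=2/7b
13) 6182.67ms=44/7b +281.03ms=2/7b
14) 6463.7ms=46/7b +281.03ms=2/7b
15) 6744.731ms=48/7b +281.03ms=2/7b
16) 7025.761ms=50/7b +281.03ms=2/7b
17) 7306.792ms=52/7b +281.03ms=2/7b
18) 7587.822ms=54/7b +281.03ms=2/7b
Σ=8b of 8 (61bpm 2/4) — PASS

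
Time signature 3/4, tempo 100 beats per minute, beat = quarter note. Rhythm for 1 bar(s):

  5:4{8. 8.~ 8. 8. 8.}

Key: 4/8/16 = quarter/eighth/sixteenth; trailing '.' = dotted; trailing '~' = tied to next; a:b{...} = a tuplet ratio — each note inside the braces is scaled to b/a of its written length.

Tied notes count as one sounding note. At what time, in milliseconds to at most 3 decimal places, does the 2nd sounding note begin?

note 2 onset = 3/5b = 360.0ms

1. 0.0ms @ 0 + 360.0ms (3/5)
2. 360.0ms @ 3/5 + 720.0ms (6/5)
3. 1080.0ms @ 9/5 + 360.0ms (3/5)
4. 1440.0ms @ 12/5 + 360.0ms (3/5)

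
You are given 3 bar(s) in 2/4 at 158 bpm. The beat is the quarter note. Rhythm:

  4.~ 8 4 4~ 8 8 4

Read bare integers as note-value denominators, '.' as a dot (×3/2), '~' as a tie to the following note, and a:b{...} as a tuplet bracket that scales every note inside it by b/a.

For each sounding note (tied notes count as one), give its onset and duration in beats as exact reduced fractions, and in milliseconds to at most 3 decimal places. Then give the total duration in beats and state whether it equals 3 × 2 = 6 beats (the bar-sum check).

1) 0.0ms=0b +759.494ms=2b
2) 759.494ms=2b +379.747ms=1b
3) 1139.241ms=3b +569.62ms=3/2b
4) 1708.861ms=9/2b +189.873ms=1/2b
5) 1898.734ms=5b +379.747ms=1b
Σ=6b of 6 (158bpm 2/4) — PASS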